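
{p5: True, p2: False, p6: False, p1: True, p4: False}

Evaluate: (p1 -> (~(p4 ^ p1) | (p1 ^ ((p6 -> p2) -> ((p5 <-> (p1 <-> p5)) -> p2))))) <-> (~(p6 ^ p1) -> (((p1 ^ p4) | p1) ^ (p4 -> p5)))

True

p4 ^ p1 = False ^ True = True
~(p4 ^ p1) = ~True = False
p6 -> p2 = False -> False = True
p1 <-> p5 = True <-> True = True
p5 <-> (p1 <-> p5) = True <-> True = True
(p5 <-> (p1 <-> p5)) -> p2 = True -> False = False
(p6 -> p2) -> ((p5 <-> (p1 <-> p5)) -> p2) = True -> False = False
p1 ^ ((p6 -> p2) -> ((p5 <-> (p1 <-> p5)) -> p2)) = True ^ False = True
~(p4 ^ p1) | (p1 ^ ((p6 -> p2) -> ((p5 <-> (p1 <-> p5)) -> p2))) = False | True = True
p1 -> (~(p4 ^ p1) | (p1 ^ ((p6 -> p2) -> ((p5 <-> (p1 <-> p5)) -> p2)))) = True -> True = True
p6 ^ p1 = False ^ True = True
~(p6 ^ p1) = ~True = False
p1 ^ p4 = True ^ False = True
(p1 ^ p4) | p1 = True | True = True
p4 -> p5 = False -> True = True
((p1 ^ p4) | p1) ^ (p4 -> p5) = True ^ True = False
~(p6 ^ p1) -> (((p1 ^ p4) | p1) ^ (p4 -> p5)) = False -> False = True
(p1 -> (~(p4 ^ p1) | (p1 ^ ((p6 -> p2) -> ((p5 <-> (p1 <-> p5)) -> p2))))) <-> (~(p6 ^ p1) -> (((p1 ^ p4) | p1) ^ (p4 -> p5))) = True <-> True = True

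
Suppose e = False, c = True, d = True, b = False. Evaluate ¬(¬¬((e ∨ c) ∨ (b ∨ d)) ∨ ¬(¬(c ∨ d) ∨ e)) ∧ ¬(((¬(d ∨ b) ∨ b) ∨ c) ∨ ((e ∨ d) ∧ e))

False

e ∨ c = False ∨ True = True
b ∨ d = False ∨ True = True
(e ∨ c) ∨ (b ∨ d) = True ∨ True = True
¬((e ∨ c) ∨ (b ∨ d)) = ¬True = False
¬¬((e ∨ c) ∨ (b ∨ d)) = ¬False = True
c ∨ d = True ∨ True = True
¬(c ∨ d) = ¬True = False
¬(c ∨ d) ∨ e = False ∨ False = False
¬(¬(c ∨ d) ∨ e) = ¬False = True
¬¬((e ∨ c) ∨ (b ∨ d)) ∨ ¬(¬(c ∨ d) ∨ e) = True ∨ True = True
¬(¬¬((e ∨ c) ∨ (b ∨ d)) ∨ ¬(¬(c ∨ d) ∨ e)) = ¬True = False
d ∨ b = True ∨ False = True
¬(d ∨ b) = ¬True = False
¬(d ∨ b) ∨ b = False ∨ False = False
(¬(d ∨ b) ∨ b) ∨ c = False ∨ True = True
e ∨ d = False ∨ True = True
(e ∨ d) ∧ e = True ∧ False = False
((¬(d ∨ b) ∨ b) ∨ c) ∨ ((e ∨ d) ∧ e) = True ∨ False = True
¬(((¬(d ∨ b) ∨ b) ∨ c) ∨ ((e ∨ d) ∧ e)) = ¬True = False
¬(¬¬((e ∨ c) ∨ (b ∨ d)) ∨ ¬(¬(c ∨ d) ∨ e)) ∧ ¬(((¬(d ∨ b) ∨ b) ∨ c) ∨ ((e ∨ d) ∧ e)) = False ∧ False = False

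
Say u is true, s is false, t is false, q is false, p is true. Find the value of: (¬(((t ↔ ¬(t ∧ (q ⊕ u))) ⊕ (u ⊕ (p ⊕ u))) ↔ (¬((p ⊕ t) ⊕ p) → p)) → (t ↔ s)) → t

F

Substituting u=T, s=F, t=F, q=F, p=T:
q ⊕ u = F ⊕ T = T
t ∧ (q ⊕ u) = F ∧ T = F
¬(t ∧ (q ⊕ u)) = ¬F = T
t ↔ ¬(t ∧ (q ⊕ u)) = F ↔ T = F
p ⊕ u = T ⊕ T = F
u ⊕ (p ⊕ u) = T ⊕ F = T
(t ↔ ¬(t ∧ (q ⊕ u))) ⊕ (u ⊕ (p ⊕ u)) = F ⊕ T = T
p ⊕ t = T ⊕ F = T
(p ⊕ t) ⊕ p = T ⊕ T = F
¬((p ⊕ t) ⊕ p) = ¬F = T
¬((p ⊕ t) ⊕ p) → p = T → T = T
((t ↔ ¬(t ∧ (q ⊕ u))) ⊕ (u ⊕ (p ⊕ u))) ↔ (¬((p ⊕ t) ⊕ p) → p) = T ↔ T = T
¬(((t ↔ ¬(t ∧ (q ⊕ u))) ⊕ (u ⊕ (p ⊕ u))) ↔ (¬((p ⊕ t) ⊕ p) → p)) = ¬T = F
t ↔ s = F ↔ F = T
¬(((t ↔ ¬(t ∧ (q ⊕ u))) ⊕ (u ⊕ (p ⊕ u))) ↔ (¬((p ⊕ t) ⊕ p) → p)) → (t ↔ s) = F → T = T
(¬(((t ↔ ¬(t ∧ (q ⊕ u))) ⊕ (u ⊕ (p ⊕ u))) ↔ (¬((p ⊕ t) ⊕ p) → p)) → (t ↔ s)) → t = T → F = F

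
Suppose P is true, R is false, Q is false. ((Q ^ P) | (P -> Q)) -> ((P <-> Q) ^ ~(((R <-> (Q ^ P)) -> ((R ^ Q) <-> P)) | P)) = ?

0

Q ^ P = 0 ^ 1 = 1
P -> Q = 1 -> 0 = 0
(Q ^ P) | (P -> Q) = 1 | 0 = 1
P <-> Q = 1 <-> 0 = 0
Q ^ P = 0 ^ 1 = 1
R <-> (Q ^ P) = 0 <-> 1 = 0
R ^ Q = 0 ^ 0 = 0
(R ^ Q) <-> P = 0 <-> 1 = 0
(R <-> (Q ^ P)) -> ((R ^ Q) <-> P) = 0 -> 0 = 1
((R <-> (Q ^ P)) -> ((R ^ Q) <-> P)) | P = 1 | 1 = 1
~(((R <-> (Q ^ P)) -> ((R ^ Q) <-> P)) | P) = ~1 = 0
(P <-> Q) ^ ~(((R <-> (Q ^ P)) -> ((R ^ Q) <-> P)) | P) = 0 ^ 0 = 0
((Q ^ P) | (P -> Q)) -> ((P <-> Q) ^ ~(((R <-> (Q ^ P)) -> ((R ^ Q) <-> P)) | P)) = 1 -> 0 = 0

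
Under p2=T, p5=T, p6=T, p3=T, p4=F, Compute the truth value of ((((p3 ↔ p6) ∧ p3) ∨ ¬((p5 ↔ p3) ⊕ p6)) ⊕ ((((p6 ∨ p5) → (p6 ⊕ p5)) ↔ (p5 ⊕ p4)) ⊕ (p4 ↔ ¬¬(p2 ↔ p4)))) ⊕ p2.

p3 ↔ p6 = T ↔ T = T
(p3 ↔ p6) ∧ p3 = T ∧ T = T
p5 ↔ p3 = T ↔ T = T
(p5 ↔ p3) ⊕ p6 = T ⊕ T = F
¬((p5 ↔ p3) ⊕ p6) = ¬F = T
((p3 ↔ p6) ∧ p3) ∨ ¬((p5 ↔ p3) ⊕ p6) = T ∨ T = T
p6 ∨ p5 = T ∨ T = T
p6 ⊕ p5 = T ⊕ T = F
(p6 ∨ p5) → (p6 ⊕ p5) = T → F = F
p5 ⊕ p4 = T ⊕ F = T
((p6 ∨ p5) → (p6 ⊕ p5)) ↔ (p5 ⊕ p4) = F ↔ T = F
p2 ↔ p4 = T ↔ F = F
¬(p2 ↔ p4) = ¬F = T
¬¬(p2 ↔ p4) = ¬T = F
p4 ↔ ¬¬(p2 ↔ p4) = F ↔ F = T
(((p6 ∨ p5) → (p6 ⊕ p5)) ↔ (p5 ⊕ p4)) ⊕ (p4 ↔ ¬¬(p2 ↔ p4)) = F ⊕ T = T
(((p3 ↔ p6) ∧ p3) ∨ ¬((p5 ↔ p3) ⊕ p6)) ⊕ ((((p6 ∨ p5) → (p6 ⊕ p5)) ↔ (p5 ⊕ p4)) ⊕ (p4 ↔ ¬¬(p2 ↔ p4))) = T ⊕ T = F
((((p3 ↔ p6) ∧ p3) ∨ ¬((p5 ↔ p3) ⊕ p6)) ⊕ ((((p6 ∨ p5) → (p6 ⊕ p5)) ↔ (p5 ⊕ p4)) ⊕ (p4 ↔ ¬¬(p2 ↔ p4)))) ⊕ p2 = F ⊕ T = T

T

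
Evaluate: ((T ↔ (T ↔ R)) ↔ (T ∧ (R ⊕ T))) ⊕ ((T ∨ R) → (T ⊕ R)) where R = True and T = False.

True

T ↔ R = False ↔ True = False
T ↔ (T ↔ R) = False ↔ False = True
R ⊕ T = True ⊕ False = True
T ∧ (R ⊕ T) = False ∧ True = False
(T ↔ (T ↔ R)) ↔ (T ∧ (R ⊕ T)) = True ↔ False = False
T ∨ R = False ∨ True = True
T ⊕ R = False ⊕ True = True
(T ∨ R) → (T ⊕ R) = True → True = True
((T ↔ (T ↔ R)) ↔ (T ∧ (R ⊕ T))) ⊕ ((T ∨ R) → (T ⊕ R)) = False ⊕ True = True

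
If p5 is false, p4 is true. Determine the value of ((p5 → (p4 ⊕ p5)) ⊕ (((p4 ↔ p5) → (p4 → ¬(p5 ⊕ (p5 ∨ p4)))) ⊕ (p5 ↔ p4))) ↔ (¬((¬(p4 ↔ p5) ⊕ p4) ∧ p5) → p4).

p4 ⊕ p5 = True ⊕ False = True
p5 → (p4 ⊕ p5) = False → True = True
p4 ↔ p5 = True ↔ False = False
p5 ∨ p4 = False ∨ True = True
p5 ⊕ (p5 ∨ p4) = False ⊕ True = True
¬(p5 ⊕ (p5 ∨ p4)) = ¬True = False
p4 → ¬(p5 ⊕ (p5 ∨ p4)) = True → False = False
(p4 ↔ p5) → (p4 → ¬(p5 ⊕ (p5 ∨ p4))) = False → False = True
p5 ↔ p4 = False ↔ True = False
((p4 ↔ p5) → (p4 → ¬(p5 ⊕ (p5 ∨ p4)))) ⊕ (p5 ↔ p4) = True ⊕ False = True
(p5 → (p4 ⊕ p5)) ⊕ (((p4 ↔ p5) → (p4 → ¬(p5 ⊕ (p5 ∨ p4)))) ⊕ (p5 ↔ p4)) = True ⊕ True = False
p4 ↔ p5 = True ↔ False = False
¬(p4 ↔ p5) = ¬False = True
¬(p4 ↔ p5) ⊕ p4 = True ⊕ True = False
(¬(p4 ↔ p5) ⊕ p4) ∧ p5 = False ∧ False = False
¬((¬(p4 ↔ p5) ⊕ p4) ∧ p5) = ¬False = True
¬((¬(p4 ↔ p5) ⊕ p4) ∧ p5) → p4 = True → True = True
((p5 → (p4 ⊕ p5)) ⊕ (((p4 ↔ p5) → (p4 → ¬(p5 ⊕ (p5 ∨ p4)))) ⊕ (p5 ↔ p4))) ↔ (¬((¬(p4 ↔ p5) ⊕ p4) ∧ p5) → p4) = False ↔ True = False

False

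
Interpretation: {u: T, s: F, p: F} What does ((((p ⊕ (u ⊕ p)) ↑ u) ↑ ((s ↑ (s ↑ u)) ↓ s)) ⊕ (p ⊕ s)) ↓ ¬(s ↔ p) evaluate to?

F

Substituting u=T, s=F, p=F:
u ⊕ p = T ⊕ F = T
p ⊕ (u ⊕ p) = F ⊕ T = T
(p ⊕ (u ⊕ p)) ↑ u = T ↑ T = F
s ↑ u = F ↑ T = T
s ↑ (s ↑ u) = F ↑ T = T
(s ↑ (s ↑ u)) ↓ s = T ↓ F = F
((p ⊕ (u ⊕ p)) ↑ u) ↑ ((s ↑ (s ↑ u)) ↓ s) = F ↑ F = T
p ⊕ s = F ⊕ F = F
(((p ⊕ (u ⊕ p)) ↑ u) ↑ ((s ↑ (s ↑ u)) ↓ s)) ⊕ (p ⊕ s) = T ⊕ F = T
s ↔ p = F ↔ F = T
¬(s ↔ p) = ¬T = F
((((p ⊕ (u ⊕ p)) ↑ u) ↑ ((s ↑ (s ↑ u)) ↓ s)) ⊕ (p ⊕ s)) ↓ ¬(s ↔ p) = T ↓ F = F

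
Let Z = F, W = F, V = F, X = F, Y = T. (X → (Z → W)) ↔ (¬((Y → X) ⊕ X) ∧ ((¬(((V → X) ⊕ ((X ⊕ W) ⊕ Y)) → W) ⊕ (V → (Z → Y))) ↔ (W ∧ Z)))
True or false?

Z → W = F → F = T
X → (Z → W) = F → T = T
Y → X = T → F = F
(Y → X) ⊕ X = F ⊕ F = F
¬((Y → X) ⊕ X) = ¬F = T
V → X = F → F = T
X ⊕ W = F ⊕ F = F
(X ⊕ W) ⊕ Y = F ⊕ T = T
(V → X) ⊕ ((X ⊕ W) ⊕ Y) = T ⊕ T = F
((V → X) ⊕ ((X ⊕ W) ⊕ Y)) → W = F → F = T
¬(((V → X) ⊕ ((X ⊕ W) ⊕ Y)) → W) = ¬T = F
Z → Y = F → T = T
V → (Z → Y) = F → T = T
¬(((V → X) ⊕ ((X ⊕ W) ⊕ Y)) → W) ⊕ (V → (Z → Y)) = F ⊕ T = T
W ∧ Z = F ∧ F = F
(¬(((V → X) ⊕ ((X ⊕ W) ⊕ Y)) → W) ⊕ (V → (Z → Y))) ↔ (W ∧ Z) = T ↔ F = F
¬((Y → X) ⊕ X) ∧ ((¬(((V → X) ⊕ ((X ⊕ W) ⊕ Y)) → W) ⊕ (V → (Z → Y))) ↔ (W ∧ Z)) = T ∧ F = F
(X → (Z → W)) ↔ (¬((Y → X) ⊕ X) ∧ ((¬(((V → X) ⊕ ((X ⊕ W) ⊕ Y)) → W) ⊕ (V → (Z → Y))) ↔ (W ∧ Z))) = T ↔ F = F

F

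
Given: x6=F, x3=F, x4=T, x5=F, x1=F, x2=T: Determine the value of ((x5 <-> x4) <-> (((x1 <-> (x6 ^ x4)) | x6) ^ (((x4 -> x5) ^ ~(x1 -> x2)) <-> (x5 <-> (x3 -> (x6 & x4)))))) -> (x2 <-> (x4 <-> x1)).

x5 <-> x4 = F <-> T = F
x6 ^ x4 = F ^ T = T
x1 <-> (x6 ^ x4) = F <-> T = F
(x1 <-> (x6 ^ x4)) | x6 = F | F = F
x4 -> x5 = T -> F = F
x1 -> x2 = F -> T = T
~(x1 -> x2) = ~T = F
(x4 -> x5) ^ ~(x1 -> x2) = F ^ F = F
x6 & x4 = F & T = F
x3 -> (x6 & x4) = F -> F = T
x5 <-> (x3 -> (x6 & x4)) = F <-> T = F
((x4 -> x5) ^ ~(x1 -> x2)) <-> (x5 <-> (x3 -> (x6 & x4))) = F <-> F = T
((x1 <-> (x6 ^ x4)) | x6) ^ (((x4 -> x5) ^ ~(x1 -> x2)) <-> (x5 <-> (x3 -> (x6 & x4)))) = F ^ T = T
(x5 <-> x4) <-> (((x1 <-> (x6 ^ x4)) | x6) ^ (((x4 -> x5) ^ ~(x1 -> x2)) <-> (x5 <-> (x3 -> (x6 & x4))))) = F <-> T = F
x4 <-> x1 = T <-> F = F
x2 <-> (x4 <-> x1) = T <-> F = F
((x5 <-> x4) <-> (((x1 <-> (x6 ^ x4)) | x6) ^ (((x4 -> x5) ^ ~(x1 -> x2)) <-> (x5 <-> (x3 -> (x6 & x4)))))) -> (x2 <-> (x4 <-> x1)) = F -> F = T

T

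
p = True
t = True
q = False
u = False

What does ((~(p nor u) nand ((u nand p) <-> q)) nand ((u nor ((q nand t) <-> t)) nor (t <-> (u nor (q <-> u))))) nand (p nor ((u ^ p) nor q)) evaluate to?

True

p nor u = True nor False = False
~(p nor u) = ~False = True
u nand p = False nand True = True
(u nand p) <-> q = True <-> False = False
~(p nor u) nand ((u nand p) <-> q) = True nand False = True
q nand t = False nand True = True
(q nand t) <-> t = True <-> True = True
u nor ((q nand t) <-> t) = False nor True = False
q <-> u = False <-> False = True
u nor (q <-> u) = False nor True = False
t <-> (u nor (q <-> u)) = True <-> False = False
(u nor ((q nand t) <-> t)) nor (t <-> (u nor (q <-> u))) = False nor False = True
(~(p nor u) nand ((u nand p) <-> q)) nand ((u nor ((q nand t) <-> t)) nor (t <-> (u nor (q <-> u)))) = True nand True = False
u ^ p = False ^ True = True
(u ^ p) nor q = True nor False = False
p nor ((u ^ p) nor q) = True nor False = False
((~(p nor u) nand ((u nand p) <-> q)) nand ((u nor ((q nand t) <-> t)) nor (t <-> (u nor (q <-> u))))) nand (p nor ((u ^ p) nor q)) = False nand False = True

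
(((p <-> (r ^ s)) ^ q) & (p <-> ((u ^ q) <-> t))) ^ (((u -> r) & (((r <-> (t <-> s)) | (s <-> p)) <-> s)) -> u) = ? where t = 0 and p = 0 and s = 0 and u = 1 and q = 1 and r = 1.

r ^ s = 1 ^ 0 = 1
p <-> (r ^ s) = 0 <-> 1 = 0
(p <-> (r ^ s)) ^ q = 0 ^ 1 = 1
u ^ q = 1 ^ 1 = 0
(u ^ q) <-> t = 0 <-> 0 = 1
p <-> ((u ^ q) <-> t) = 0 <-> 1 = 0
((p <-> (r ^ s)) ^ q) & (p <-> ((u ^ q) <-> t)) = 1 & 0 = 0
u -> r = 1 -> 1 = 1
t <-> s = 0 <-> 0 = 1
r <-> (t <-> s) = 1 <-> 1 = 1
s <-> p = 0 <-> 0 = 1
(r <-> (t <-> s)) | (s <-> p) = 1 | 1 = 1
((r <-> (t <-> s)) | (s <-> p)) <-> s = 1 <-> 0 = 0
(u -> r) & (((r <-> (t <-> s)) | (s <-> p)) <-> s) = 1 & 0 = 0
((u -> r) & (((r <-> (t <-> s)) | (s <-> p)) <-> s)) -> u = 0 -> 1 = 1
(((p <-> (r ^ s)) ^ q) & (p <-> ((u ^ q) <-> t))) ^ (((u -> r) & (((r <-> (t <-> s)) | (s <-> p)) <-> s)) -> u) = 0 ^ 1 = 1

1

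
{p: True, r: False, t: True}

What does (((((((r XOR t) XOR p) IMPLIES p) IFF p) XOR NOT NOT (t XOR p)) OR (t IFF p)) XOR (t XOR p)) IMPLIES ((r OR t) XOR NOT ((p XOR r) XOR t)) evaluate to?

r XOR t = False XOR True = True
(r XOR t) XOR p = True XOR True = False
((r XOR t) XOR p) IMPLIES p = False IMPLIES True = True
(((r XOR t) XOR p) IMPLIES p) IFF p = True IFF True = True
t XOR p = True XOR True = False
NOT (t XOR p) = NOT False = True
NOT NOT (t XOR p) = NOT True = False
((((r XOR t) XOR p) IMPLIES p) IFF p) XOR NOT NOT (t XOR p) = True XOR False = True
t IFF p = True IFF True = True
(((((r XOR t) XOR p) IMPLIES p) IFF p) XOR NOT NOT (t XOR p)) OR (t IFF p) = True OR True = True
t XOR p = True XOR True = False
((((((r XOR t) XOR p) IMPLIES p) IFF p) XOR NOT NOT (t XOR p)) OR (t IFF p)) XOR (t XOR p) = True XOR False = True
r OR t = False OR True = True
p XOR r = True XOR False = True
(p XOR r) XOR t = True XOR True = False
NOT ((p XOR r) XOR t) = NOT False = True
(r OR t) XOR NOT ((p XOR r) XOR t) = True XOR True = False
(((((((r XOR t) XOR p) IMPLIES p) IFF p) XOR NOT NOT (t XOR p)) OR (t IFF p)) XOR (t XOR p)) IMPLIES ((r OR t) XOR NOT ((p XOR r) XOR t)) = True IMPLIES False = False

False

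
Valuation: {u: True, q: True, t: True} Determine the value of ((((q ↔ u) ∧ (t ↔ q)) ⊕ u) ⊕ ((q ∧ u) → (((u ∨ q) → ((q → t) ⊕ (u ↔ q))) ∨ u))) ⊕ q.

q ↔ u = True ↔ True = True
t ↔ q = True ↔ True = True
(q ↔ u) ∧ (t ↔ q) = True ∧ True = True
((q ↔ u) ∧ (t ↔ q)) ⊕ u = True ⊕ True = False
q ∧ u = True ∧ True = True
u ∨ q = True ∨ True = True
q → t = True → True = True
u ↔ q = True ↔ True = True
(q → t) ⊕ (u ↔ q) = True ⊕ True = False
(u ∨ q) → ((q → t) ⊕ (u ↔ q)) = True → False = False
((u ∨ q) → ((q → t) ⊕ (u ↔ q))) ∨ u = False ∨ True = True
(q ∧ u) → (((u ∨ q) → ((q → t) ⊕ (u ↔ q))) ∨ u) = True → True = True
(((q ↔ u) ∧ (t ↔ q)) ⊕ u) ⊕ ((q ∧ u) → (((u ∨ q) → ((q → t) ⊕ (u ↔ q))) ∨ u)) = False ⊕ True = True
((((q ↔ u) ∧ (t ↔ q)) ⊕ u) ⊕ ((q ∧ u) → (((u ∨ q) → ((q → t) ⊕ (u ↔ q))) ∨ u))) ⊕ q = True ⊕ True = False

False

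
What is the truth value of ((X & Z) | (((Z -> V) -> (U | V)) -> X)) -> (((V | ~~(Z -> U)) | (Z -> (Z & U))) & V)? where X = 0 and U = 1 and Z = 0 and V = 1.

1

X & Z = 0 & 0 = 0
Z -> V = 0 -> 1 = 1
U | V = 1 | 1 = 1
(Z -> V) -> (U | V) = 1 -> 1 = 1
((Z -> V) -> (U | V)) -> X = 1 -> 0 = 0
(X & Z) | (((Z -> V) -> (U | V)) -> X) = 0 | 0 = 0
Z -> U = 0 -> 1 = 1
~(Z -> U) = ~1 = 0
~~(Z -> U) = ~0 = 1
V | ~~(Z -> U) = 1 | 1 = 1
Z & U = 0 & 1 = 0
Z -> (Z & U) = 0 -> 0 = 1
(V | ~~(Z -> U)) | (Z -> (Z & U)) = 1 | 1 = 1
((V | ~~(Z -> U)) | (Z -> (Z & U))) & V = 1 & 1 = 1
((X & Z) | (((Z -> V) -> (U | V)) -> X)) -> (((V | ~~(Z -> U)) | (Z -> (Z & U))) & V) = 0 -> 1 = 1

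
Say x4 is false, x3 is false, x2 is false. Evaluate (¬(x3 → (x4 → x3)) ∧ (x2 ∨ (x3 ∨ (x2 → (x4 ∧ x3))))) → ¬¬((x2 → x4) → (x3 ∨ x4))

T

x4 → x3 = F → F = T
x3 → (x4 → x3) = F → T = T
¬(x3 → (x4 → x3)) = ¬T = F
x4 ∧ x3 = F ∧ F = F
x2 → (x4 ∧ x3) = F → F = T
x3 ∨ (x2 → (x4 ∧ x3)) = F ∨ T = T
x2 ∨ (x3 ∨ (x2 → (x4 ∧ x3))) = F ∨ T = T
¬(x3 → (x4 → x3)) ∧ (x2 ∨ (x3 ∨ (x2 → (x4 ∧ x3)))) = F ∧ T = F
x2 → x4 = F → F = T
x3 ∨ x4 = F ∨ F = F
(x2 → x4) → (x3 ∨ x4) = T → F = F
¬((x2 → x4) → (x3 ∨ x4)) = ¬F = T
¬¬((x2 → x4) → (x3 ∨ x4)) = ¬T = F
(¬(x3 → (x4 → x3)) ∧ (x2 ∨ (x3 ∨ (x2 → (x4 ∧ x3))))) → ¬¬((x2 → x4) → (x3 ∨ x4)) = F → F = T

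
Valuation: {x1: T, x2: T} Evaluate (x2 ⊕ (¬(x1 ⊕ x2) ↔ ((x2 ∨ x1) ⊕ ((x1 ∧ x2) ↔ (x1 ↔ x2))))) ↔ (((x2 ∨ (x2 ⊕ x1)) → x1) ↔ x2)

T

x1 ⊕ x2 = T ⊕ T = F
¬(x1 ⊕ x2) = ¬F = T
x2 ∨ x1 = T ∨ T = T
x1 ∧ x2 = T ∧ T = T
x1 ↔ x2 = T ↔ T = T
(x1 ∧ x2) ↔ (x1 ↔ x2) = T ↔ T = T
(x2 ∨ x1) ⊕ ((x1 ∧ x2) ↔ (x1 ↔ x2)) = T ⊕ T = F
¬(x1 ⊕ x2) ↔ ((x2 ∨ x1) ⊕ ((x1 ∧ x2) ↔ (x1 ↔ x2))) = T ↔ F = F
x2 ⊕ (¬(x1 ⊕ x2) ↔ ((x2 ∨ x1) ⊕ ((x1 ∧ x2) ↔ (x1 ↔ x2)))) = T ⊕ F = T
x2 ⊕ x1 = T ⊕ T = F
x2 ∨ (x2 ⊕ x1) = T ∨ F = T
(x2 ∨ (x2 ⊕ x1)) → x1 = T → T = T
((x2 ∨ (x2 ⊕ x1)) → x1) ↔ x2 = T ↔ T = T
(x2 ⊕ (¬(x1 ⊕ x2) ↔ ((x2 ∨ x1) ⊕ ((x1 ∧ x2) ↔ (x1 ↔ x2))))) ↔ (((x2 ∨ (x2 ⊕ x1)) → x1) ↔ x2) = T ↔ T = T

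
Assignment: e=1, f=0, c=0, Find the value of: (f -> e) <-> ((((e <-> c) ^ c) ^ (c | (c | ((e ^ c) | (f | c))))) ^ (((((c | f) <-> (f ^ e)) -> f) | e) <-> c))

f -> e = 0 -> 1 = 1
e <-> c = 1 <-> 0 = 0
(e <-> c) ^ c = 0 ^ 0 = 0
e ^ c = 1 ^ 0 = 1
f | c = 0 | 0 = 0
(e ^ c) | (f | c) = 1 | 0 = 1
c | ((e ^ c) | (f | c)) = 0 | 1 = 1
c | (c | ((e ^ c) | (f | c))) = 0 | 1 = 1
((e <-> c) ^ c) ^ (c | (c | ((e ^ c) | (f | c)))) = 0 ^ 1 = 1
c | f = 0 | 0 = 0
f ^ e = 0 ^ 1 = 1
(c | f) <-> (f ^ e) = 0 <-> 1 = 0
((c | f) <-> (f ^ e)) -> f = 0 -> 0 = 1
(((c | f) <-> (f ^ e)) -> f) | e = 1 | 1 = 1
((((c | f) <-> (f ^ e)) -> f) | e) <-> c = 1 <-> 0 = 0
(((e <-> c) ^ c) ^ (c | (c | ((e ^ c) | (f | c))))) ^ (((((c | f) <-> (f ^ e)) -> f) | e) <-> c) = 1 ^ 0 = 1
(f -> e) <-> ((((e <-> c) ^ c) ^ (c | (c | ((e ^ c) | (f | c))))) ^ (((((c | f) <-> (f ^ e)) -> f) | e) <-> c)) = 1 <-> 1 = 1

1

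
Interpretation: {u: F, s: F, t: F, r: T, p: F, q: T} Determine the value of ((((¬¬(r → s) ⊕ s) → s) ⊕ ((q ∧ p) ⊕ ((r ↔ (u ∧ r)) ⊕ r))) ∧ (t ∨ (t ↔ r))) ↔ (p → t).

F

Substituting u=F, s=F, t=F, r=T, p=F, q=T:
r → s = T → F = F
¬(r → s) = ¬F = T
¬¬(r → s) = ¬T = F
¬¬(r → s) ⊕ s = F ⊕ F = F
(¬¬(r → s) ⊕ s) → s = F → F = T
q ∧ p = T ∧ F = F
u ∧ r = F ∧ T = F
r ↔ (u ∧ r) = T ↔ F = F
(r ↔ (u ∧ r)) ⊕ r = F ⊕ T = T
(q ∧ p) ⊕ ((r ↔ (u ∧ r)) ⊕ r) = F ⊕ T = T
((¬¬(r → s) ⊕ s) → s) ⊕ ((q ∧ p) ⊕ ((r ↔ (u ∧ r)) ⊕ r)) = T ⊕ T = F
t ↔ r = F ↔ T = F
t ∨ (t ↔ r) = F ∨ F = F
(((¬¬(r → s) ⊕ s) → s) ⊕ ((q ∧ p) ⊕ ((r ↔ (u ∧ r)) ⊕ r))) ∧ (t ∨ (t ↔ r)) = F ∧ F = F
p → t = F → F = T
((((¬¬(r → s) ⊕ s) → s) ⊕ ((q ∧ p) ⊕ ((r ↔ (u ∧ r)) ⊕ r))) ∧ (t ∨ (t ↔ r))) ↔ (p → t) = F ↔ T = F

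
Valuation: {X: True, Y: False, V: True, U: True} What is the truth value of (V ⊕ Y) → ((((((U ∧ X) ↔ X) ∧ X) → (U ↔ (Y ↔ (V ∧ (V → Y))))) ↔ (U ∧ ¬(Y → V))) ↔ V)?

False

V ⊕ Y = True ⊕ False = True
U ∧ X = True ∧ True = True
(U ∧ X) ↔ X = True ↔ True = True
((U ∧ X) ↔ X) ∧ X = True ∧ True = True
V → Y = True → False = False
V ∧ (V → Y) = True ∧ False = False
Y ↔ (V ∧ (V → Y)) = False ↔ False = True
U ↔ (Y ↔ (V ∧ (V → Y))) = True ↔ True = True
(((U ∧ X) ↔ X) ∧ X) → (U ↔ (Y ↔ (V ∧ (V → Y)))) = True → True = True
Y → V = False → True = True
¬(Y → V) = ¬True = False
U ∧ ¬(Y → V) = True ∧ False = False
((((U ∧ X) ↔ X) ∧ X) → (U ↔ (Y ↔ (V ∧ (V → Y))))) ↔ (U ∧ ¬(Y → V)) = True ↔ False = False
(((((U ∧ X) ↔ X) ∧ X) → (U ↔ (Y ↔ (V ∧ (V → Y))))) ↔ (U ∧ ¬(Y → V))) ↔ V = False ↔ True = False
(V ⊕ Y) → ((((((U ∧ X) ↔ X) ∧ X) → (U ↔ (Y ↔ (V ∧ (V → Y))))) ↔ (U ∧ ¬(Y → V))) ↔ V) = True → False = False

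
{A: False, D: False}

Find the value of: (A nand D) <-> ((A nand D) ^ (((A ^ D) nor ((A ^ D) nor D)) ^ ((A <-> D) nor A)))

A nand D = False nand False = True
A nand D = False nand False = True
A ^ D = False ^ False = False
A ^ D = False ^ False = False
(A ^ D) nor D = False nor False = True
(A ^ D) nor ((A ^ D) nor D) = False nor True = False
A <-> D = False <-> False = True
(A <-> D) nor A = True nor False = False
((A ^ D) nor ((A ^ D) nor D)) ^ ((A <-> D) nor A) = False ^ False = False
(A nand D) ^ (((A ^ D) nor ((A ^ D) nor D)) ^ ((A <-> D) nor A)) = True ^ False = True
(A nand D) <-> ((A nand D) ^ (((A ^ D) nor ((A ^ D) nor D)) ^ ((A <-> D) nor A))) = True <-> True = True

True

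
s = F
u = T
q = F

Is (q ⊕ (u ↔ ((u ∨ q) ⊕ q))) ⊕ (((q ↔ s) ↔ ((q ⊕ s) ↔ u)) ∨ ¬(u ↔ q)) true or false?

F

Substituting s=F, u=T, q=F:
u ∨ q = T ∨ F = T
(u ∨ q) ⊕ q = T ⊕ F = T
u ↔ ((u ∨ q) ⊕ q) = T ↔ T = T
q ⊕ (u ↔ ((u ∨ q) ⊕ q)) = F ⊕ T = T
q ↔ s = F ↔ F = T
q ⊕ s = F ⊕ F = F
(q ⊕ s) ↔ u = F ↔ T = F
(q ↔ s) ↔ ((q ⊕ s) ↔ u) = T ↔ F = F
u ↔ q = T ↔ F = F
¬(u ↔ q) = ¬F = T
((q ↔ s) ↔ ((q ⊕ s) ↔ u)) ∨ ¬(u ↔ q) = F ∨ T = T
(q ⊕ (u ↔ ((u ∨ q) ⊕ q))) ⊕ (((q ↔ s) ↔ ((q ⊕ s) ↔ u)) ∨ ¬(u ↔ q)) = T ⊕ T = F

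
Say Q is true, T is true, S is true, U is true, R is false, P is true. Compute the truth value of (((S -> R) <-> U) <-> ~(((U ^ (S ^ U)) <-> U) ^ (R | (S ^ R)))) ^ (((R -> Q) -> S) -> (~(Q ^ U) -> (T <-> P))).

S -> R = 1 -> 0 = 0
(S -> R) <-> U = 0 <-> 1 = 0
S ^ U = 1 ^ 1 = 0
U ^ (S ^ U) = 1 ^ 0 = 1
(U ^ (S ^ U)) <-> U = 1 <-> 1 = 1
S ^ R = 1 ^ 0 = 1
R | (S ^ R) = 0 | 1 = 1
((U ^ (S ^ U)) <-> U) ^ (R | (S ^ R)) = 1 ^ 1 = 0
~(((U ^ (S ^ U)) <-> U) ^ (R | (S ^ R))) = ~0 = 1
((S -> R) <-> U) <-> ~(((U ^ (S ^ U)) <-> U) ^ (R | (S ^ R))) = 0 <-> 1 = 0
R -> Q = 0 -> 1 = 1
(R -> Q) -> S = 1 -> 1 = 1
Q ^ U = 1 ^ 1 = 0
~(Q ^ U) = ~0 = 1
T <-> P = 1 <-> 1 = 1
~(Q ^ U) -> (T <-> P) = 1 -> 1 = 1
((R -> Q) -> S) -> (~(Q ^ U) -> (T <-> P)) = 1 -> 1 = 1
(((S -> R) <-> U) <-> ~(((U ^ (S ^ U)) <-> U) ^ (R | (S ^ R)))) ^ (((R -> Q) -> S) -> (~(Q ^ U) -> (T <-> P))) = 0 ^ 1 = 1

1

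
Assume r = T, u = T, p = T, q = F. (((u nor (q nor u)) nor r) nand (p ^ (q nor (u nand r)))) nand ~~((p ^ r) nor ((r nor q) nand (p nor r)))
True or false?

q nor u = F nor T = F
u nor (q nor u) = T nor F = F
(u nor (q nor u)) nor r = F nor T = F
u nand r = T nand T = F
q nor (u nand r) = F nor F = T
p ^ (q nor (u nand r)) = T ^ T = F
((u nor (q nor u)) nor r) nand (p ^ (q nor (u nand r))) = F nand F = T
p ^ r = T ^ T = F
r nor q = T nor F = F
p nor r = T nor T = F
(r nor q) nand (p nor r) = F nand F = T
(p ^ r) nor ((r nor q) nand (p nor r)) = F nor T = F
~((p ^ r) nor ((r nor q) nand (p nor r))) = ~F = T
~~((p ^ r) nor ((r nor q) nand (p nor r))) = ~T = F
(((u nor (q nor u)) nor r) nand (p ^ (q nor (u nand r)))) nand ~~((p ^ r) nor ((r nor q) nand (p nor r))) = T nand F = T

T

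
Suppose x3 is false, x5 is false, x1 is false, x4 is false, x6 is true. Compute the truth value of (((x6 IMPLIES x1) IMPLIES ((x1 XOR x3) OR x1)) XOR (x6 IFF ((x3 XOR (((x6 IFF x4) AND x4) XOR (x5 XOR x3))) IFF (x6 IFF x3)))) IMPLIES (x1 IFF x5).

x6 IMPLIES x1 = T IMPLIES F = F
x1 XOR x3 = F XOR F = F
(x1 XOR x3) OR x1 = F OR F = F
(x6 IMPLIES x1) IMPLIES ((x1 XOR x3) OR x1) = F IMPLIES F = T
x6 IFF x4 = T IFF F = F
(x6 IFF x4) AND x4 = F AND F = F
x5 XOR x3 = F XOR F = F
((x6 IFF x4) AND x4) XOR (x5 XOR x3) = F XOR F = F
x3 XOR (((x6 IFF x4) AND x4) XOR (x5 XOR x3)) = F XOR F = F
x6 IFF x3 = T IFF F = F
(x3 XOR (((x6 IFF x4) AND x4) XOR (x5 XOR x3))) IFF (x6 IFF x3) = F IFF F = T
x6 IFF ((x3 XOR (((x6 IFF x4) AND x4) XOR (x5 XOR x3))) IFF (x6 IFF x3)) = T IFF T = T
((x6 IMPLIES x1) IMPLIES ((x1 XOR x3) OR x1)) XOR (x6 IFF ((x3 XOR (((x6 IFF x4) AND x4) XOR (x5 XOR x3))) IFF (x6 IFF x3))) = T XOR T = F
x1 IFF x5 = F IFF F = T
(((x6 IMPLIES x1) IMPLIES ((x1 XOR x3) OR x1)) XOR (x6 IFF ((x3 XOR (((x6 IFF x4) AND x4) XOR (x5 XOR x3))) IFF (x6 IFF x3)))) IMPLIES (x1 IFF x5) = F IMPLIES T = T

T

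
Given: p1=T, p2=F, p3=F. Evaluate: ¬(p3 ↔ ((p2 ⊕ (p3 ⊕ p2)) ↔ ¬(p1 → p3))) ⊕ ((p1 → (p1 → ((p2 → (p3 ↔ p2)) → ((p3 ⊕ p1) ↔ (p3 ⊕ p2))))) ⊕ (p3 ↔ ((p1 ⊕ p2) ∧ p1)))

F

p3 ⊕ p2 = F ⊕ F = F
p2 ⊕ (p3 ⊕ p2) = F ⊕ F = F
p1 → p3 = T → F = F
¬(p1 → p3) = ¬F = T
(p2 ⊕ (p3 ⊕ p2)) ↔ ¬(p1 → p3) = F ↔ T = F
p3 ↔ ((p2 ⊕ (p3 ⊕ p2)) ↔ ¬(p1 → p3)) = F ↔ F = T
¬(p3 ↔ ((p2 ⊕ (p3 ⊕ p2)) ↔ ¬(p1 → p3))) = ¬T = F
p3 ↔ p2 = F ↔ F = T
p2 → (p3 ↔ p2) = F → T = T
p3 ⊕ p1 = F ⊕ T = T
p3 ⊕ p2 = F ⊕ F = F
(p3 ⊕ p1) ↔ (p3 ⊕ p2) = T ↔ F = F
(p2 → (p3 ↔ p2)) → ((p3 ⊕ p1) ↔ (p3 ⊕ p2)) = T → F = F
p1 → ((p2 → (p3 ↔ p2)) → ((p3 ⊕ p1) ↔ (p3 ⊕ p2))) = T → F = F
p1 → (p1 → ((p2 → (p3 ↔ p2)) → ((p3 ⊕ p1) ↔ (p3 ⊕ p2)))) = T → F = F
p1 ⊕ p2 = T ⊕ F = T
(p1 ⊕ p2) ∧ p1 = T ∧ T = T
p3 ↔ ((p1 ⊕ p2) ∧ p1) = F ↔ T = F
(p1 → (p1 → ((p2 → (p3 ↔ p2)) → ((p3 ⊕ p1) ↔ (p3 ⊕ p2))))) ⊕ (p3 ↔ ((p1 ⊕ p2) ∧ p1)) = F ⊕ F = F
¬(p3 ↔ ((p2 ⊕ (p3 ⊕ p2)) ↔ ¬(p1 → p3))) ⊕ ((p1 → (p1 → ((p2 → (p3 ↔ p2)) → ((p3 ⊕ p1) ↔ (p3 ⊕ p2))))) ⊕ (p3 ↔ ((p1 ⊕ p2) ∧ p1))) = F ⊕ F = F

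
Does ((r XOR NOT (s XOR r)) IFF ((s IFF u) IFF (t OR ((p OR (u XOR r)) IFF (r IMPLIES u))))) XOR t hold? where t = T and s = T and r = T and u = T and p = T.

T

s XOR r = T XOR T = F
NOT (s XOR r) = NOT F = T
r XOR NOT (s XOR r) = T XOR T = F
s IFF u = T IFF T = T
u XOR r = T XOR T = F
p OR (u XOR r) = T OR F = T
r IMPLIES u = T IMPLIES T = T
(p OR (u XOR r)) IFF (r IMPLIES u) = T IFF T = T
t OR ((p OR (u XOR r)) IFF (r IMPLIES u)) = T OR T = T
(s IFF u) IFF (t OR ((p OR (u XOR r)) IFF (r IMPLIES u))) = T IFF T = T
(r XOR NOT (s XOR r)) IFF ((s IFF u) IFF (t OR ((p OR (u XOR r)) IFF (r IMPLIES u)))) = F IFF T = F
((r XOR NOT (s XOR r)) IFF ((s IFF u) IFF (t OR ((p OR (u XOR r)) IFF (r IMPLIES u))))) XOR t = F XOR T = T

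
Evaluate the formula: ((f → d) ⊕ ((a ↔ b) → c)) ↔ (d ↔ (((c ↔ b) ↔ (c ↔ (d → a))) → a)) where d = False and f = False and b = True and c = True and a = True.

True

f → d = False → False = True
a ↔ b = True ↔ True = True
(a ↔ b) → c = True → True = True
(f → d) ⊕ ((a ↔ b) → c) = True ⊕ True = False
c ↔ b = True ↔ True = True
d → a = False → True = True
c ↔ (d → a) = True ↔ True = True
(c ↔ b) ↔ (c ↔ (d → a)) = True ↔ True = True
((c ↔ b) ↔ (c ↔ (d → a))) → a = True → True = True
d ↔ (((c ↔ b) ↔ (c ↔ (d → a))) → a) = False ↔ True = False
((f → d) ⊕ ((a ↔ b) → c)) ↔ (d ↔ (((c ↔ b) ↔ (c ↔ (d → a))) → a)) = False ↔ False = True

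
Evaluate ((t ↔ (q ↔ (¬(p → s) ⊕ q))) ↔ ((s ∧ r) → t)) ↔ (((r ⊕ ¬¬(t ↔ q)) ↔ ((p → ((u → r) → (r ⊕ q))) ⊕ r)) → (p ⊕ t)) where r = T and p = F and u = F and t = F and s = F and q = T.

F

p → s = F → F = T
¬(p → s) = ¬T = F
¬(p → s) ⊕ q = F ⊕ T = T
q ↔ (¬(p → s) ⊕ q) = T ↔ T = T
t ↔ (q ↔ (¬(p → s) ⊕ q)) = F ↔ T = F
s ∧ r = F ∧ T = F
(s ∧ r) → t = F → F = T
(t ↔ (q ↔ (¬(p → s) ⊕ q))) ↔ ((s ∧ r) → t) = F ↔ T = F
t ↔ q = F ↔ T = F
¬(t ↔ q) = ¬F = T
¬¬(t ↔ q) = ¬T = F
r ⊕ ¬¬(t ↔ q) = T ⊕ F = T
u → r = F → T = T
r ⊕ q = T ⊕ T = F
(u → r) → (r ⊕ q) = T → F = F
p → ((u → r) → (r ⊕ q)) = F → F = T
(p → ((u → r) → (r ⊕ q))) ⊕ r = T ⊕ T = F
(r ⊕ ¬¬(t ↔ q)) ↔ ((p → ((u → r) → (r ⊕ q))) ⊕ r) = T ↔ F = F
p ⊕ t = F ⊕ F = F
((r ⊕ ¬¬(t ↔ q)) ↔ ((p → ((u → r) → (r ⊕ q))) ⊕ r)) → (p ⊕ t) = F → F = T
((t ↔ (q ↔ (¬(p → s) ⊕ q))) ↔ ((s ∧ r) → t)) ↔ (((r ⊕ ¬¬(t ↔ q)) ↔ ((p → ((u → r) → (r ⊕ q))) ⊕ r)) → (p ⊕ t)) = F ↔ T = F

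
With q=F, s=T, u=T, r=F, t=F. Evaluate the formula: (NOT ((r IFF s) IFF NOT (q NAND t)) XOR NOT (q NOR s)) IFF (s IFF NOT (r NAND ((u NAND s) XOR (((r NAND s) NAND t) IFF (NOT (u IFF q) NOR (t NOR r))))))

F

Substituting q=F, s=T, u=T, r=F, t=F:
r IFF s = F IFF T = F
q NAND t = F NAND F = T
NOT (q NAND t) = NOT T = F
(r IFF s) IFF NOT (q NAND t) = F IFF F = T
NOT ((r IFF s) IFF NOT (q NAND t)) = NOT T = F
q NOR s = F NOR T = F
NOT (q NOR s) = NOT F = T
NOT ((r IFF s) IFF NOT (q NAND t)) XOR NOT (q NOR s) = F XOR T = T
u NAND s = T NAND T = F
r NAND s = F NAND T = T
(r NAND s) NAND t = T NAND F = T
u IFF q = T IFF F = F
NOT (u IFF q) = NOT F = T
t NOR r = F NOR F = T
NOT (u IFF q) NOR (t NOR r) = T NOR T = F
((r NAND s) NAND t) IFF (NOT (u IFF q) NOR (t NOR r)) = T IFF F = F
(u NAND s) XOR (((r NAND s) NAND t) IFF (NOT (u IFF q) NOR (t NOR r))) = F XOR F = F
r NAND ((u NAND s) XOR (((r NAND s) NAND t) IFF (NOT (u IFF q) NOR (t NOR r)))) = F NAND F = T
NOT (r NAND ((u NAND s) XOR (((r NAND s) NAND t) IFF (NOT (u IFF q) NOR (t NOR r))))) = NOT T = F
s IFF NOT (r NAND ((u NAND s) XOR (((r NAND s) NAND t) IFF (NOT (u IFF q) NOR (t NOR r))))) = T IFF F = F
(NOT ((r IFF s) IFF NOT (q NAND t)) XOR NOT (q NOR s)) IFF (s IFF NOT (r NAND ((u NAND s) XOR (((r NAND s) NAND t) IFF (NOT (u IFF q) NOR (t NOR r)))))) = T IFF F = F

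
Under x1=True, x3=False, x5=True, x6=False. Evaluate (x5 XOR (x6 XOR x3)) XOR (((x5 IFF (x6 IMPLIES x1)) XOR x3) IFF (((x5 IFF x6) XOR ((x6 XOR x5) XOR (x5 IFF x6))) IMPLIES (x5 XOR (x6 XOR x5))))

Substituting x1=True, x3=False, x5=True, x6=False:
x6 XOR x3 = False XOR False = False
x5 XOR (x6 XOR x3) = True XOR False = True
x6 IMPLIES x1 = False IMPLIES True = True
x5 IFF (x6 IMPLIES x1) = True IFF True = True
(x5 IFF (x6 IMPLIES x1)) XOR x3 = True XOR False = True
x5 IFF x6 = True IFF False = False
x6 XOR x5 = False XOR True = True
x5 IFF x6 = True IFF False = False
(x6 XOR x5) XOR (x5 IFF x6) = True XOR False = True
(x5 IFF x6) XOR ((x6 XOR x5) XOR (x5 IFF x6)) = False XOR True = True
x6 XOR x5 = False XOR True = True
x5 XOR (x6 XOR x5) = True XOR True = False
((x5 IFF x6) XOR ((x6 XOR x5) XOR (x5 IFF x6))) IMPLIES (x5 XOR (x6 XOR x5)) = True IMPLIES False = False
((x5 IFF (x6 IMPLIES x1)) XOR x3) IFF (((x5 IFF x6) XOR ((x6 XOR x5) XOR (x5 IFF x6))) IMPLIES (x5 XOR (x6 XOR x5))) = True IFF False = False
(x5 XOR (x6 XOR x3)) XOR (((x5 IFF (x6 IMPLIES x1)) XOR x3) IFF (((x5 IFF x6) XOR ((x6 XOR x5) XOR (x5 IFF x6))) IMPLIES (x5 XOR (x6 XOR x5)))) = True XOR False = True

True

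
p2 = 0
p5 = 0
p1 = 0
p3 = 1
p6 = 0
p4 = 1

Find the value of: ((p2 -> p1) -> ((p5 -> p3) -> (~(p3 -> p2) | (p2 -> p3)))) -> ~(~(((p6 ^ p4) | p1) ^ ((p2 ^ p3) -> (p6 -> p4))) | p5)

0

Substituting p2=0, p5=0, p1=0, p3=1, p6=0, p4=1:
p2 -> p1 = 0 -> 0 = 1
p5 -> p3 = 0 -> 1 = 1
p3 -> p2 = 1 -> 0 = 0
~(p3 -> p2) = ~0 = 1
p2 -> p3 = 0 -> 1 = 1
~(p3 -> p2) | (p2 -> p3) = 1 | 1 = 1
(p5 -> p3) -> (~(p3 -> p2) | (p2 -> p3)) = 1 -> 1 = 1
(p2 -> p1) -> ((p5 -> p3) -> (~(p3 -> p2) | (p2 -> p3))) = 1 -> 1 = 1
p6 ^ p4 = 0 ^ 1 = 1
(p6 ^ p4) | p1 = 1 | 0 = 1
p2 ^ p3 = 0 ^ 1 = 1
p6 -> p4 = 0 -> 1 = 1
(p2 ^ p3) -> (p6 -> p4) = 1 -> 1 = 1
((p6 ^ p4) | p1) ^ ((p2 ^ p3) -> (p6 -> p4)) = 1 ^ 1 = 0
~(((p6 ^ p4) | p1) ^ ((p2 ^ p3) -> (p6 -> p4))) = ~0 = 1
~(((p6 ^ p4) | p1) ^ ((p2 ^ p3) -> (p6 -> p4))) | p5 = 1 | 0 = 1
~(~(((p6 ^ p4) | p1) ^ ((p2 ^ p3) -> (p6 -> p4))) | p5) = ~1 = 0
((p2 -> p1) -> ((p5 -> p3) -> (~(p3 -> p2) | (p2 -> p3)))) -> ~(~(((p6 ^ p4) | p1) ^ ((p2 ^ p3) -> (p6 -> p4))) | p5) = 1 -> 0 = 0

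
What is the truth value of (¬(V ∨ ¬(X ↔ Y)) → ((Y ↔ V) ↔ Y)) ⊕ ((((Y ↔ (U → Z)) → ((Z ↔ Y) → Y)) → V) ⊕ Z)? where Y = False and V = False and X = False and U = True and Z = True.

Substituting Y=False, V=False, X=False, U=True, Z=True:
X ↔ Y = False ↔ False = True
¬(X ↔ Y) = ¬True = False
V ∨ ¬(X ↔ Y) = False ∨ False = False
¬(V ∨ ¬(X ↔ Y)) = ¬False = True
Y ↔ V = False ↔ False = True
(Y ↔ V) ↔ Y = True ↔ False = False
¬(V ∨ ¬(X ↔ Y)) → ((Y ↔ V) ↔ Y) = True → False = False
U → Z = True → True = True
Y ↔ (U → Z) = False ↔ True = False
Z ↔ Y = True ↔ False = False
(Z ↔ Y) → Y = False → False = True
(Y ↔ (U → Z)) → ((Z ↔ Y) → Y) = False → True = True
((Y ↔ (U → Z)) → ((Z ↔ Y) → Y)) → V = True → False = False
(((Y ↔ (U → Z)) → ((Z ↔ Y) → Y)) → V) ⊕ Z = False ⊕ True = True
(¬(V ∨ ¬(X ↔ Y)) → ((Y ↔ V) ↔ Y)) ⊕ ((((Y ↔ (U → Z)) → ((Z ↔ Y) → Y)) → V) ⊕ Z) = False ⊕ True = True

True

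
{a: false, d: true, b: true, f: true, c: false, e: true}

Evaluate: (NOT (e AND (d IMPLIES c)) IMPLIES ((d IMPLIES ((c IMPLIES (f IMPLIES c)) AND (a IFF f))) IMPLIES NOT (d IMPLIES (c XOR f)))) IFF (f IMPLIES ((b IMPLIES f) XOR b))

d IMPLIES c = true IMPLIES false = false
e AND (d IMPLIES c) = true AND false = false
NOT (e AND (d IMPLIES c)) = NOT false = true
f IMPLIES c = true IMPLIES false = false
c IMPLIES (f IMPLIES c) = false IMPLIES false = true
a IFF f = false IFF true = false
(c IMPLIES (f IMPLIES c)) AND (a IFF f) = true AND false = false
d IMPLIES ((c IMPLIES (f IMPLIES c)) AND (a IFF f)) = true IMPLIES false = false
c XOR f = false XOR true = true
d IMPLIES (c XOR f) = true IMPLIES true = true
NOT (d IMPLIES (c XOR f)) = NOT true = false
(d IMPLIES ((c IMPLIES (f IMPLIES c)) AND (a IFF f))) IMPLIES NOT (d IMPLIES (c XOR f)) = false IMPLIES false = true
NOT (e AND (d IMPLIES c)) IMPLIES ((d IMPLIES ((c IMPLIES (f IMPLIES c)) AND (a IFF f))) IMPLIES NOT (d IMPLIES (c XOR f))) = true IMPLIES true = true
b IMPLIES f = true IMPLIES true = true
(b IMPLIES f) XOR b = true XOR true = false
f IMPLIES ((b IMPLIES f) XOR b) = true IMPLIES false = false
(NOT (e AND (d IMPLIES c)) IMPLIES ((d IMPLIES ((c IMPLIES (f IMPLIES c)) AND (a IFF f))) IMPLIES NOT (d IMPLIES (c XOR f)))) IFF (f IMPLIES ((b IMPLIES f) XOR b)) = true IFF false = false

false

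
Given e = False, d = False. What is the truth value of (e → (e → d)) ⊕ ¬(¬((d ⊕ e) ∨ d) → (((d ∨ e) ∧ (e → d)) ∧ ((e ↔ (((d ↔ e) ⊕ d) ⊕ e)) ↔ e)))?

Substituting e=False, d=False:
e → d = False → False = True
e → (e → d) = False → True = True
d ⊕ e = False ⊕ False = False
(d ⊕ e) ∨ d = False ∨ False = False
¬((d ⊕ e) ∨ d) = ¬False = True
d ∨ e = False ∨ False = False
e → d = False → False = True
(d ∨ e) ∧ (e → d) = False ∧ True = False
d ↔ e = False ↔ False = True
(d ↔ e) ⊕ d = True ⊕ False = True
((d ↔ e) ⊕ d) ⊕ e = True ⊕ False = True
e ↔ (((d ↔ e) ⊕ d) ⊕ e) = False ↔ True = False
(e ↔ (((d ↔ e) ⊕ d) ⊕ e)) ↔ e = False ↔ False = True
((d ∨ e) ∧ (e → d)) ∧ ((e ↔ (((d ↔ e) ⊕ d) ⊕ e)) ↔ e) = False ∧ True = False
¬((d ⊕ e) ∨ d) → (((d ∨ e) ∧ (e → d)) ∧ ((e ↔ (((d ↔ e) ⊕ d) ⊕ e)) ↔ e)) = True → False = False
¬(¬((d ⊕ e) ∨ d) → (((d ∨ e) ∧ (e → d)) ∧ ((e ↔ (((d ↔ e) ⊕ d) ⊕ e)) ↔ e))) = ¬False = True
(e → (e → d)) ⊕ ¬(¬((d ⊕ e) ∨ d) → (((d ∨ e) ∧ (e → d)) ∧ ((e ↔ (((d ↔ e) ⊕ d) ⊕ e)) ↔ e))) = True ⊕ True = False

False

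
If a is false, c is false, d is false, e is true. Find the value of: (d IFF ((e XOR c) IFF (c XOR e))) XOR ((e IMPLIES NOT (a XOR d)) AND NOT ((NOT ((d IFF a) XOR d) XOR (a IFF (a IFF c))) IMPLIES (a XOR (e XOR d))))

False

Substituting a=False, c=False, d=False, e=True:
e XOR c = True XOR False = True
c XOR e = False XOR True = True
(e XOR c) IFF (c XOR e) = True IFF True = True
d IFF ((e XOR c) IFF (c XOR e)) = False IFF True = False
a XOR d = False XOR False = False
NOT (a XOR d) = NOT False = True
e IMPLIES NOT (a XOR d) = True IMPLIES True = True
d IFF a = False IFF False = True
(d IFF a) XOR d = True XOR False = True
NOT ((d IFF a) XOR d) = NOT True = False
a IFF c = False IFF False = True
a IFF (a IFF c) = False IFF True = False
NOT ((d IFF a) XOR d) XOR (a IFF (a IFF c)) = False XOR False = False
e XOR d = True XOR False = True
a XOR (e XOR d) = False XOR True = True
(NOT ((d IFF a) XOR d) XOR (a IFF (a IFF c))) IMPLIES (a XOR (e XOR d)) = False IMPLIES True = True
NOT ((NOT ((d IFF a) XOR d) XOR (a IFF (a IFF c))) IMPLIES (a XOR (e XOR d))) = NOT True = False
(e IMPLIES NOT (a XOR d)) AND NOT ((NOT ((d IFF a) XOR d) XOR (a IFF (a IFF c))) IMPLIES (a XOR (e XOR d))) = True AND False = False
(d IFF ((e XOR c) IFF (c XOR e))) XOR ((e IMPLIES NOT (a XOR d)) AND NOT ((NOT ((d IFF a) XOR d) XOR (a IFF (a IFF c))) IMPLIES (a XOR (e XOR d)))) = False XOR False = False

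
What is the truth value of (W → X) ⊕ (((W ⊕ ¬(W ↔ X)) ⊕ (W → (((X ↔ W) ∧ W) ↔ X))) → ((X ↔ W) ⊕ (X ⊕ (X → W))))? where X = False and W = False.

True

W → X = False → False = True
W ↔ X = False ↔ False = True
¬(W ↔ X) = ¬True = False
W ⊕ ¬(W ↔ X) = False ⊕ False = False
X ↔ W = False ↔ False = True
(X ↔ W) ∧ W = True ∧ False = False
((X ↔ W) ∧ W) ↔ X = False ↔ False = True
W → (((X ↔ W) ∧ W) ↔ X) = False → True = True
(W ⊕ ¬(W ↔ X)) ⊕ (W → (((X ↔ W) ∧ W) ↔ X)) = False ⊕ True = True
X ↔ W = False ↔ False = True
X → W = False → False = True
X ⊕ (X → W) = False ⊕ True = True
(X ↔ W) ⊕ (X ⊕ (X → W)) = True ⊕ True = False
((W ⊕ ¬(W ↔ X)) ⊕ (W → (((X ↔ W) ∧ W) ↔ X))) → ((X ↔ W) ⊕ (X ⊕ (X → W))) = True → False = False
(W → X) ⊕ (((W ⊕ ¬(W ↔ X)) ⊕ (W → (((X ↔ W) ∧ W) ↔ X))) → ((X ↔ W) ⊕ (X ⊕ (X → W)))) = True ⊕ False = True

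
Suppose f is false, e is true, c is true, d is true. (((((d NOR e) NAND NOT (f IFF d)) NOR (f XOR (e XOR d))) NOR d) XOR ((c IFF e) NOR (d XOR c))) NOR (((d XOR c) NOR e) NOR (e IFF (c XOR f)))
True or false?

T

Substituting f=F, e=T, c=T, d=T:
d NOR e = T NOR T = F
f IFF d = F IFF T = F
NOT (f IFF d) = NOT F = T
(d NOR e) NAND NOT (f IFF d) = F NAND T = T
e XOR d = T XOR T = F
f XOR (e XOR d) = F XOR F = F
((d NOR e) NAND NOT (f IFF d)) NOR (f XOR (e XOR d)) = T NOR F = F
(((d NOR e) NAND NOT (f IFF d)) NOR (f XOR (e XOR d))) NOR d = F NOR T = F
c IFF e = T IFF T = T
d XOR c = T XOR T = F
(c IFF e) NOR (d XOR c) = T NOR F = F
((((d NOR e) NAND NOT (f IFF d)) NOR (f XOR (e XOR d))) NOR d) XOR ((c IFF e) NOR (d XOR c)) = F XOR F = F
d XOR c = T XOR T = F
(d XOR c) NOR e = F NOR T = F
c XOR f = T XOR F = T
e IFF (c XOR f) = T IFF T = T
((d XOR c) NOR e) NOR (e IFF (c XOR f)) = F NOR T = F
(((((d NOR e) NAND NOT (f IFF d)) NOR (f XOR (e XOR d))) NOR d) XOR ((c IFF e) NOR (d XOR c))) NOR (((d XOR c) NOR e) NOR (e IFF (c XOR f))) = F NOR F = T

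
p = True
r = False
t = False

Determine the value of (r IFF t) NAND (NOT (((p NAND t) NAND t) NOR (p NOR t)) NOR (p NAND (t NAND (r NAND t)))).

True

r IFF t = False IFF False = True
p NAND t = True NAND False = True
(p NAND t) NAND t = True NAND False = True
p NOR t = True NOR False = False
((p NAND t) NAND t) NOR (p NOR t) = True NOR False = False
NOT (((p NAND t) NAND t) NOR (p NOR t)) = NOT False = True
r NAND t = False NAND False = True
t NAND (r NAND t) = False NAND True = True
p NAND (t NAND (r NAND t)) = True NAND True = False
NOT (((p NAND t) NAND t) NOR (p NOR t)) NOR (p NAND (t NAND (r NAND t))) = True NOR False = False
(r IFF t) NAND (NOT (((p NAND t) NAND t) NOR (p NOR t)) NOR (p NAND (t NAND (r NAND t)))) = True NAND False = True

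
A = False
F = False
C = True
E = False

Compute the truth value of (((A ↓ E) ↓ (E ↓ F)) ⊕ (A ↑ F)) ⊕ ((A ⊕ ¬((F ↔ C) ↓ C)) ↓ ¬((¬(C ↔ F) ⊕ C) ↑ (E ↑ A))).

True

A ↓ E = False ↓ False = True
E ↓ F = False ↓ False = True
(A ↓ E) ↓ (E ↓ F) = True ↓ True = False
A ↑ F = False ↑ False = True
((A ↓ E) ↓ (E ↓ F)) ⊕ (A ↑ F) = False ⊕ True = True
F ↔ C = False ↔ True = False
(F ↔ C) ↓ C = False ↓ True = False
¬((F ↔ C) ↓ C) = ¬False = True
A ⊕ ¬((F ↔ C) ↓ C) = False ⊕ True = True
C ↔ F = True ↔ False = False
¬(C ↔ F) = ¬False = True
¬(C ↔ F) ⊕ C = True ⊕ True = False
E ↑ A = False ↑ False = True
(¬(C ↔ F) ⊕ C) ↑ (E ↑ A) = False ↑ True = True
¬((¬(C ↔ F) ⊕ C) ↑ (E ↑ A)) = ¬True = False
(A ⊕ ¬((F ↔ C) ↓ C)) ↓ ¬((¬(C ↔ F) ⊕ C) ↑ (E ↑ A)) = True ↓ False = False
(((A ↓ E) ↓ (E ↓ F)) ⊕ (A ↑ F)) ⊕ ((A ⊕ ¬((F ↔ C) ↓ C)) ↓ ¬((¬(C ↔ F) ⊕ C) ↑ (E ↑ A))) = True ⊕ False = True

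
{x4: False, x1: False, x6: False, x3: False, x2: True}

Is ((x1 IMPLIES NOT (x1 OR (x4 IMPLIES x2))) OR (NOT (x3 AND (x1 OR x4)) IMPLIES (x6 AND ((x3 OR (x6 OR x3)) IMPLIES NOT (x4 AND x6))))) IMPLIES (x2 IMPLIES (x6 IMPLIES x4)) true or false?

x4 IMPLIES x2 = False IMPLIES True = True
x1 OR (x4 IMPLIES x2) = False OR True = True
NOT (x1 OR (x4 IMPLIES x2)) = NOT True = False
x1 IMPLIES NOT (x1 OR (x4 IMPLIES x2)) = False IMPLIES False = True
x1 OR x4 = False OR False = False
x3 AND (x1 OR x4) = False AND False = False
NOT (x3 AND (x1 OR x4)) = NOT False = True
x6 OR x3 = False OR False = False
x3 OR (x6 OR x3) = False OR False = False
x4 AND x6 = False AND False = False
NOT (x4 AND x6) = NOT False = True
(x3 OR (x6 OR x3)) IMPLIES NOT (x4 AND x6) = False IMPLIES True = True
x6 AND ((x3 OR (x6 OR x3)) IMPLIES NOT (x4 AND x6)) = False AND True = False
NOT (x3 AND (x1 OR x4)) IMPLIES (x6 AND ((x3 OR (x6 OR x3)) IMPLIES NOT (x4 AND x6))) = True IMPLIES False = False
(x1 IMPLIES NOT (x1 OR (x4 IMPLIES x2))) OR (NOT (x3 AND (x1 OR x4)) IMPLIES (x6 AND ((x3 OR (x6 OR x3)) IMPLIES NOT (x4 AND x6)))) = True OR False = True
x6 IMPLIES x4 = False IMPLIES False = True
x2 IMPLIES (x6 IMPLIES x4) = True IMPLIES True = True
((x1 IMPLIES NOT (x1 OR (x4 IMPLIES x2))) OR (NOT (x3 AND (x1 OR x4)) IMPLIES (x6 AND ((x3 OR (x6 OR x3)) IMPLIES NOT (x4 AND x6))))) IMPLIES (x2 IMPLIES (x6 IMPLIES x4)) = True IMPLIES True = True

True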